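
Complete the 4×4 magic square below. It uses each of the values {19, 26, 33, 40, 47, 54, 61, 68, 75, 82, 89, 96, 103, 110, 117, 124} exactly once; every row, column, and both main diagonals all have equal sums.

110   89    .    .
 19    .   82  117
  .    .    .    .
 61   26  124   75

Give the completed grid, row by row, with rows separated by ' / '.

The 16 entries sum to 1144, so each line sums to 1144/4 = 286.
Row 2 needs 286; the known cells sum to 218, so (2,2) = 68.
Using column 1: 110 + 19 + 61 + ? → (3,1) = 286 − 190 = 96.
Column 2 must total 286; the given cells sum to 183, so (3,2) = 103.
From main diagonal, 286 − (110 + 68 + 75) gives (3,3) = 33.
Using anti-diagonal: 82 + 103 + 61 + ? → (1,4) = 286 − 246 = 40.
From row 1, 286 − (110 + 89 + 40) gives (1,3) = 47.
Row 3 must total 286; the given cells sum to 232, so (3,4) = 54.

110 89 47 40 / 19 68 82 117 / 96 103 33 54 / 61 26 124 75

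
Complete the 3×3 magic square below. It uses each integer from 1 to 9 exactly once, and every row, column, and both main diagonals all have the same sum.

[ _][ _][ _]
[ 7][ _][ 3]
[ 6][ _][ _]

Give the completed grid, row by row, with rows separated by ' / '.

The entries are 1 through 9, which sum to 45, so each line sums to 45/3 = 15.
From row 2, 15 − (7 + 3) gives (2,2) = 5.
Column 1 needs 15; the known cells sum to 13, so (1,1) = 2.
From main diagonal, 15 − (2 + 5) gives (3,3) = 8.
The remaining cell in anti-diagonal is (1,3) = 15 − 11 = 4.
The remaining cell in row 1 is (1,2) = 15 − 6 = 9.
The remaining cell in row 3 is (3,2) = 15 − 14 = 1.

2 9 4 / 7 5 3 / 6 1 8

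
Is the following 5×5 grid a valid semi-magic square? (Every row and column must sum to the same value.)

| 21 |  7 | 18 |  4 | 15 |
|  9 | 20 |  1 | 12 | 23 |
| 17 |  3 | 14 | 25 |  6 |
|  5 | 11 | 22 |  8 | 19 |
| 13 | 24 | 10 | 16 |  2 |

Row 1: 21 + 7 + 18 + 4 + 15 = 65.
Row 2: 9 + 20 + 1 + 12 + 23 = 65.
Row 3: 17 + 3 + 14 + 25 + 6 = 65.
Row 4: 5 + 11 + 22 + 8 + 19 = 65.
Row 5: 13 + 24 + 10 + 16 + 2 = 65.
Column 1: 21 + 9 + 17 + 5 + 13 = 65.
Column 2: 7 + 20 + 3 + 11 + 24 = 65.
Column 3: 18 + 1 + 14 + 22 + 10 = 65.
Column 4: 4 + 12 + 25 + 8 + 16 = 65.
Column 5: 15 + 23 + 6 + 19 + 2 = 65.
All lines sum to 65.

Yes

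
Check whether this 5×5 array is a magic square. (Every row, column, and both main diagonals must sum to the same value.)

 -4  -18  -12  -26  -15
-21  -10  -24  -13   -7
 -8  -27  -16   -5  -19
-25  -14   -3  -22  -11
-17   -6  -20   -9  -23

Yes

Row 1: -4 + (-18) + (-12) + (-26) + (-15) = -75.
Row 2: -21 + (-10) + (-24) + (-13) + (-7) = -75.
Row 3: -8 + (-27) + (-16) + (-5) + (-19) = -75.
Row 4: -25 + (-14) + (-3) + (-22) + (-11) = -75.
Row 5: -17 + (-6) + (-20) + (-9) + (-23) = -75.
Column 1: -4 + (-21) + (-8) + (-25) + (-17) = -75.
Column 2: -18 + (-10) + (-27) + (-14) + (-6) = -75.
Column 3: -12 + (-24) + (-16) + (-3) + (-20) = -75.
Column 4: -26 + (-13) + (-5) + (-22) + (-9) = -75.
Column 5: -15 + (-7) + (-19) + (-11) + (-23) = -75.
Main diagonal: -4 + (-10) + (-16) + (-22) + (-23) = -75.
Anti-diagonal: -15 + (-13) + (-16) + (-14) + (-17) = -75.
All lines sum to -75.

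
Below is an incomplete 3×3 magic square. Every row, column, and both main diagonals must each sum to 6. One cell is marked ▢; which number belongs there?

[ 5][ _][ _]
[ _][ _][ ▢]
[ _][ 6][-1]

4

Using row 3: 6 + (-1) + ? → (3,1) = 6 − 5 = 1.
From column 1, 6 − (5 + 1) gives (2,1) = 0.
Main diagonal: 5 + (-1) + ? = 6, so (2,2) = 2.
Anti-diagonal must total 6; the given cells sum to 3, so (1,3) = 3.
The remaining cell in row 1 is (1,2) = 6 − 8 = -2.
Using row 2: 0 + 2 + ? → (2,3) = 6 − 2 = 4.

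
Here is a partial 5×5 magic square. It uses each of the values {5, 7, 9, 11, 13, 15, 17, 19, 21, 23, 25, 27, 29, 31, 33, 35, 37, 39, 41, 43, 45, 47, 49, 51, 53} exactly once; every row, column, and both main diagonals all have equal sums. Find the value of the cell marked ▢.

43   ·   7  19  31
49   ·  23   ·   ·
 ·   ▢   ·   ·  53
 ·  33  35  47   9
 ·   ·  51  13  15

The 25 entries sum to 725, so each line sums to 725/5 = 145.
Row 1: 43 + 7 + 19 + 31 + ? = 145, so (1,2) = 45.
Row 4 needs 145; the known cells sum to 124, so (4,1) = 21.
From column 3, 145 − (7 + 23 + 35 + 51) gives (3,3) = 29.
The remaining cell in column 5 is (2,5) = 145 − 108 = 37.
Main diagonal needs 145; the known cells sum to 134, so (2,2) = 11.
Row 2 must total 145; the given cells sum to 120, so (2,4) = 25.
Column 4 must total 145; the given cells sum to 104, so (3,4) = 41.
From anti-diagonal, 145 − (31 + 25 + 29 + 33) gives (5,1) = 27.
Using row 5: 27 + 51 + 13 + 15 + ? → (5,2) = 145 − 106 = 39.
Column 1 must total 145; the given cells sum to 140, so (3,1) = 5.
From column 2, 145 − (45 + 11 + 33 + 39) gives (3,2) = 17.

17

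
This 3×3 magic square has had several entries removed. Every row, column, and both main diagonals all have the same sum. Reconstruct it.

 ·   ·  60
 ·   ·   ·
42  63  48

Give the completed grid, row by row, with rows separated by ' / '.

Row 3 is already complete: 42 + 63 + 48 = 153, so that is the magic constant.
The remaining cell in column 3 is (2,3) = 153 − 108 = 45.
Anti-diagonal must total 153; the given cells sum to 102, so (2,2) = 51.
From row 2, 153 − (51 + 45) gives (2,1) = 57.
Using column 1: 57 + 42 + ? → (1,1) = 153 − 99 = 54.
From column 2, 153 − (51 + 63) gives (1,2) = 39.

54 39 60 / 57 51 45 / 42 63 48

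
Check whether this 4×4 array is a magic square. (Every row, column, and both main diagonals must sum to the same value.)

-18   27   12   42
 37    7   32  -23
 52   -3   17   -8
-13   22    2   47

Row 1: -18 + 27 + 12 + 42 = 63.
Row 2: 37 + 7 + 32 + (-23) = 53.
Row 3: 52 + (-3) + 17 + (-8) = 58.
Row 4: -13 + 22 + 2 + 47 = 58.
Column 1: -18 + 37 + 52 + (-13) = 58.
Column 2: 27 + 7 + (-3) + 22 = 53.
Column 3: 12 + 32 + 17 + 2 = 63.
Column 4: 42 + (-23) + (-8) + 47 = 58.
Main diagonal: -18 + 7 + 17 + 47 = 53.
Anti-diagonal: 42 + 32 + (-3) + (-13) = 58.

No — row 4 sums to 58 but row 1 sums to 63.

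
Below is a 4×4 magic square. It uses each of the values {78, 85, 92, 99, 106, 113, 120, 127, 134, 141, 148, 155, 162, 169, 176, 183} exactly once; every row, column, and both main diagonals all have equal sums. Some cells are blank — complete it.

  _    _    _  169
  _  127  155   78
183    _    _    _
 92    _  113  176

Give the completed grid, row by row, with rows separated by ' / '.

The 16 entries sum to 2088, so each line sums to 2088/4 = 522.
Row 2 must total 522; the given cells sum to 360, so (2,1) = 162.
Row 4 needs 522; the known cells sum to 381, so (4,2) = 141.
Column 1 must total 522; the given cells sum to 437, so (1,1) = 85.
Column 4 must total 522; the given cells sum to 423, so (3,4) = 99.
The remaining cell in main diagonal is (3,3) = 522 − 388 = 134.
From anti-diagonal, 522 − (169 + 155 + 92) gives (3,2) = 106.
The remaining cell in column 2 is (1,2) = 522 − 374 = 148.
Using column 3: 155 + 134 + 113 + ? → (1,3) = 522 − 402 = 120.

85 148 120 169 / 162 127 155 78 / 183 106 134 99 / 92 141 113 176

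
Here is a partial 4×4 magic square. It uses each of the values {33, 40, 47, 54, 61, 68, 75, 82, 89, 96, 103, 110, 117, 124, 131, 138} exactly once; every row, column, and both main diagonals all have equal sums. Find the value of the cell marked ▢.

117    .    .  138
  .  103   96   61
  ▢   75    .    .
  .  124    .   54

The 16 entries sum to 1368, so each line sums to 1368/4 = 342.
Row 2 must total 342; the given cells sum to 260, so (2,1) = 82.
Using column 2: 103 + 75 + 124 + ? → (1,2) = 342 − 302 = 40.
The remaining cell in column 4 is (3,4) = 342 − 253 = 89.
Main diagonal needs 342; the known cells sum to 274, so (3,3) = 68.
Anti-diagonal must total 342; the given cells sum to 309, so (4,1) = 33.
The remaining cell in row 1 is (1,3) = 342 − 295 = 47.
Row 3 needs 342; the known cells sum to 232, so (3,1) = 110.

110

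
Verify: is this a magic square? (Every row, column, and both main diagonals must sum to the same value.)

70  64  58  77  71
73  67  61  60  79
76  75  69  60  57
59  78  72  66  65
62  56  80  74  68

No — row 3 sums to 337 but row 1 sums to 340.

Row 1: 70 + 64 + 58 + 77 + 71 = 340.
Row 2: 73 + 67 + 61 + 60 + 79 = 340.
Row 3: 76 + 75 + 69 + 60 + 57 = 337.
Row 4: 59 + 78 + 72 + 66 + 65 = 340.
Row 5: 62 + 56 + 80 + 74 + 68 = 340.
Column 1: 70 + 73 + 76 + 59 + 62 = 340.
Column 2: 64 + 67 + 75 + 78 + 56 = 340.
Column 3: 58 + 61 + 69 + 72 + 80 = 340.
Column 4: 77 + 60 + 60 + 66 + 74 = 337.
Column 5: 71 + 79 + 57 + 65 + 68 = 340.
Main diagonal: 70 + 67 + 69 + 66 + 68 = 340.
Anti-diagonal: 71 + 60 + 69 + 78 + 62 = 340.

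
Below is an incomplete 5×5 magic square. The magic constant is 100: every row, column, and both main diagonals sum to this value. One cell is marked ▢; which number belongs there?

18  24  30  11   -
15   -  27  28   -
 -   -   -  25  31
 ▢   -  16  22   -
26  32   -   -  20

Row 1: 18 + 24 + 30 + 11 + ? = 100, so (1,5) = 17.
The remaining cell in column 4 is (5,4) = 100 − 86 = 14.
The remaining cell in row 5 is (5,3) = 100 − 92 = 8.
Column 3: 30 + 27 + 16 + 8 + ? = 100, so (3,3) = 19.
Main diagonal: 18 + 19 + 22 + 20 + ? = 100, so (2,2) = 21.
Anti-diagonal: 17 + 28 + 19 + 26 + ? = 100, so (4,2) = 10.
Row 2: 15 + 21 + 27 + 28 + ? = 100, so (2,5) = 9.
Column 2 must total 100; the given cells sum to 87, so (3,2) = 13.
The remaining cell in column 5 is (4,5) = 100 − 77 = 23.
Row 3 needs 100; the known cells sum to 88, so (3,1) = 12.
Row 4: 10 + 16 + 22 + 23 + ? = 100, so (4,1) = 29.

29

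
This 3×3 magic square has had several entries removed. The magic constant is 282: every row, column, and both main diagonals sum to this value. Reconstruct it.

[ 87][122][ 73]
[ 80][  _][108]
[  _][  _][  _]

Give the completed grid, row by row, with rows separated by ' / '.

Using row 2: 80 + 108 + ? → (2,2) = 282 − 188 = 94.
Column 1 needs 282; the known cells sum to 167, so (3,1) = 115.
From column 2, 282 − (122 + 94) gives (3,2) = 66.
From column 3, 282 − (73 + 108) gives (3,3) = 101.

87 122 73 / 80 94 108 / 115 66 101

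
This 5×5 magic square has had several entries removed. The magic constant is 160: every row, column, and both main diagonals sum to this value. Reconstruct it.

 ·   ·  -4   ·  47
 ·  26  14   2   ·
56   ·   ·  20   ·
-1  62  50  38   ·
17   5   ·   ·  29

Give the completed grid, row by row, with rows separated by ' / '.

35 23 -4 59 47 / 53 26 14 2 65 / 56 44 32 20 8 / -1 62 50 38 11 / 17 5 68 41 29

Row 4: -1 + 62 + 50 + 38 + ? = 160, so (4,5) = 11.
The remaining cell in anti-diagonal is (3,3) = 160 − 128 = 32.
Column 3: -4 + 14 + 32 + 50 + ? = 160, so (5,3) = 68.
Using main diagonal: 26 + 32 + 38 + 29 + ? → (1,1) = 160 − 125 = 35.
Row 5: 17 + 5 + 68 + 29 + ? = 160, so (5,4) = 41.
The remaining cell in column 1 is (2,1) = 160 − 107 = 53.
Using column 4: 2 + 20 + 38 + 41 + ? → (1,4) = 160 − 101 = 59.
Row 1: 35 + (-4) + 59 + 47 + ? = 160, so (1,2) = 23.
Using row 2: 53 + 26 + 14 + 2 + ? → (2,5) = 160 − 95 = 65.
Using column 2: 23 + 26 + 62 + 5 + ? → (3,2) = 160 − 116 = 44.
The remaining cell in column 5 is (3,5) = 160 − 152 = 8.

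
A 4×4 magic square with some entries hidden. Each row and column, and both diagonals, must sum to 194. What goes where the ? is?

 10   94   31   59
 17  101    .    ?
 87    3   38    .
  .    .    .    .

24

From row 3, 194 − (87 + 3 + 38) gives (3,4) = 66.
The remaining cell in column 1 is (4,1) = 194 − 114 = 80.
Column 2: 94 + 101 + 3 + ? = 194, so (4,2) = -4.
Main diagonal needs 194; the known cells sum to 149, so (4,4) = 45.
Anti-diagonal must total 194; the given cells sum to 142, so (2,3) = 52.
Row 2: 17 + 101 + 52 + ? = 194, so (2,4) = 24.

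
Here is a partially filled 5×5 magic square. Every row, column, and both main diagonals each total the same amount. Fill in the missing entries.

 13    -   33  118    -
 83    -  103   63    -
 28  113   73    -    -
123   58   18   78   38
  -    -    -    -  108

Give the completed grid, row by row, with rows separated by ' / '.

13 98 33 118 53 / 83 43 103 63 23 / 28 113 73 8 93 / 123 58 18 78 38 / 68 3 88 48 108

Row 4 is already complete: 123 + 58 + 18 + 78 + 38 = 315, so that is the magic constant.
Using column 1: 13 + 83 + 28 + 123 + ? → (5,1) = 315 − 247 = 68.
Using column 3: 33 + 103 + 73 + 18 + ? → (5,3) = 315 − 227 = 88.
Main diagonal needs 315; the known cells sum to 272, so (2,2) = 43.
The remaining cell in anti-diagonal is (1,5) = 315 − 262 = 53.
Using row 1: 13 + 33 + 118 + 53 + ? → (1,2) = 315 − 217 = 98.
The remaining cell in row 2 is (2,5) = 315 − 292 = 23.
Column 2 must total 315; the given cells sum to 312, so (5,2) = 3.
Column 5 must total 315; the given cells sum to 222, so (3,5) = 93.
Using row 3: 28 + 113 + 73 + 93 + ? → (3,4) = 315 − 307 = 8.
From row 5, 315 − (68 + 3 + 88 + 108) gives (5,4) = 48.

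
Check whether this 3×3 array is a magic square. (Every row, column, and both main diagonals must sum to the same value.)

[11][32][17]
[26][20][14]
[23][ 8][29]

Row 1: 11 + 32 + 17 = 60.
Row 2: 26 + 20 + 14 = 60.
Row 3: 23 + 8 + 29 = 60.
Column 1: 11 + 26 + 23 = 60.
Column 2: 32 + 20 + 8 = 60.
Column 3: 17 + 14 + 29 = 60.
Main diagonal: 11 + 20 + 29 = 60.
Anti-diagonal: 17 + 20 + 23 = 60.
All lines sum to 60.

Yes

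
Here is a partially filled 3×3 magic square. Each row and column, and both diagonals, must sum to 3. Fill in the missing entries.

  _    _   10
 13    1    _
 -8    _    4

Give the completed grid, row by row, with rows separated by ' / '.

Row 2 needs 3; the known cells sum to 14, so (2,3) = -11.
From row 3, 3 − (-8 + 4) gives (3,2) = 7.
Column 1 needs 3; the known cells sum to 5, so (1,1) = -2.
The remaining cell in column 2 is (1,2) = 3 − 8 = -5.

-2 -5 10 / 13 1 -11 / -8 7 4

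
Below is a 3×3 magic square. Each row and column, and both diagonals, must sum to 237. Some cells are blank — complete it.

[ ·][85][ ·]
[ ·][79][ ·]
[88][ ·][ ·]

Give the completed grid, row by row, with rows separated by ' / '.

82 85 70 / 67 79 91 / 88 73 76

Column 2 needs 237; the known cells sum to 164, so (3,2) = 73.
The remaining cell in anti-diagonal is (1,3) = 237 − 167 = 70.
Row 1 needs 237; the known cells sum to 155, so (1,1) = 82.
Row 3 must total 237; the given cells sum to 161, so (3,3) = 76.
Column 1: 82 + 88 + ? = 237, so (2,1) = 67.
Column 3 must total 237; the given cells sum to 146, so (2,3) = 91.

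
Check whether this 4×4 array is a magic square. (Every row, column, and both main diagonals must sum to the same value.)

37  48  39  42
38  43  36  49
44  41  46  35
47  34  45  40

Yes

Row 1: 37 + 48 + 39 + 42 = 166.
Row 2: 38 + 43 + 36 + 49 = 166.
Row 3: 44 + 41 + 46 + 35 = 166.
Row 4: 47 + 34 + 45 + 40 = 166.
Column 1: 37 + 38 + 44 + 47 = 166.
Column 2: 48 + 43 + 41 + 34 = 166.
Column 3: 39 + 36 + 46 + 45 = 166.
Column 4: 42 + 49 + 35 + 40 = 166.
Main diagonal: 37 + 43 + 46 + 40 = 166.
Anti-diagonal: 42 + 36 + 41 + 47 = 166.
All lines sum to 166.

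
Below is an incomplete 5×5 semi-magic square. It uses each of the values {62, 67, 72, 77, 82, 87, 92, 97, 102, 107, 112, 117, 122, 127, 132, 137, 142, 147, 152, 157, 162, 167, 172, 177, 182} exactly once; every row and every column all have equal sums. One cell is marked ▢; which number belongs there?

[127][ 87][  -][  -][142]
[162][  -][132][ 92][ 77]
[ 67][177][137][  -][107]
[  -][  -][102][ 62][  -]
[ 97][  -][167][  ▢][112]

The 25 entries sum to 3050, so each line sums to 3050/5 = 610.
From row 2, 610 − (162 + 132 + 92 + 77) gives (2,2) = 147.
Row 3 must total 610; the given cells sum to 488, so (3,4) = 122.
Column 1: 127 + 162 + 67 + 97 + ? = 610, so (4,1) = 157.
Using column 3: 132 + 137 + 102 + 167 + ? → (1,3) = 610 − 538 = 72.
Column 5: 142 + 77 + 107 + 112 + ? = 610, so (4,5) = 172.
Row 1 needs 610; the known cells sum to 428, so (1,4) = 182.
From row 4, 610 − (157 + 102 + 62 + 172) gives (4,2) = 117.
The remaining cell in column 2 is (5,2) = 610 − 528 = 82.
Column 4 must total 610; the given cells sum to 458, so (5,4) = 152.

152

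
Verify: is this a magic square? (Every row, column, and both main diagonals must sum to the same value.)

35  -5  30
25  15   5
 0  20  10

Row 1: 35 + (-5) + 30 = 60.
Row 2: 25 + 15 + 5 = 45.
Row 3: 0 + 20 + 10 = 30.
Column 1: 35 + 25 + 0 = 60.
Column 2: -5 + 15 + 20 = 30.
Column 3: 30 + 5 + 10 = 45.
Main diagonal: 35 + 15 + 10 = 60.
Anti-diagonal: 30 + 15 + 0 = 45.

No — row 1 sums to 60 but anti-diagonal sums to 45.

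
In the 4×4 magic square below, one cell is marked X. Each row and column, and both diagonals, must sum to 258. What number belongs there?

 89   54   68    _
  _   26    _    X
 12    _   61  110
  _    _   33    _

Using row 1: 89 + 54 + 68 + ? → (1,4) = 258 − 211 = 47.
Using row 3: 12 + 61 + 110 + ? → (3,2) = 258 − 183 = 75.
From column 2, 258 − (54 + 26 + 75) gives (4,2) = 103.
Column 3 must total 258; the given cells sum to 162, so (2,3) = 96.
Main diagonal: 89 + 26 + 61 + ? = 258, so (4,4) = 82.
The remaining cell in anti-diagonal is (4,1) = 258 − 218 = 40.
Column 1: 89 + 12 + 40 + ? = 258, so (2,1) = 117.
Column 4 needs 258; the known cells sum to 239, so (2,4) = 19.

19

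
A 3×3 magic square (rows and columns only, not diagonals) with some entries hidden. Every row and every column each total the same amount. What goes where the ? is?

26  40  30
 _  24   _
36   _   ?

Row 1 is complete and sums to 96; that is the magic constant.
Column 1 must total 96; the given cells sum to 62, so (2,1) = 34.
From column 2, 96 − (40 + 24) gives (3,2) = 32.
The remaining cell in row 2 is (2,3) = 96 − 58 = 38.
The remaining cell in row 3 is (3,3) = 96 − 68 = 28.

28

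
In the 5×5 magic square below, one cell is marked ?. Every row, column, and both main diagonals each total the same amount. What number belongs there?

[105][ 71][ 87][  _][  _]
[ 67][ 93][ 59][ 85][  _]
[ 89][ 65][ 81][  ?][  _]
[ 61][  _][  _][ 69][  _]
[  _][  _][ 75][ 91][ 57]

97

Main diagonal is complete and sums to 405; that is the magic constant.
Row 2 needs 405; the known cells sum to 304, so (2,5) = 101.
Column 1: 105 + 67 + 89 + 61 + ? = 405, so (5,1) = 83.
Column 3 needs 405; the known cells sum to 302, so (4,3) = 103.
Row 5 needs 405; the known cells sum to 306, so (5,2) = 99.
From column 2, 405 − (71 + 93 + 65 + 99) gives (4,2) = 77.
Using anti-diagonal: 85 + 81 + 77 + 83 + ? → (1,5) = 405 − 326 = 79.
Using row 1: 105 + 71 + 87 + 79 + ? → (1,4) = 405 − 342 = 63.
Using row 4: 61 + 77 + 103 + 69 + ? → (4,5) = 405 − 310 = 95.
Column 4 must total 405; the given cells sum to 308, so (3,4) = 97.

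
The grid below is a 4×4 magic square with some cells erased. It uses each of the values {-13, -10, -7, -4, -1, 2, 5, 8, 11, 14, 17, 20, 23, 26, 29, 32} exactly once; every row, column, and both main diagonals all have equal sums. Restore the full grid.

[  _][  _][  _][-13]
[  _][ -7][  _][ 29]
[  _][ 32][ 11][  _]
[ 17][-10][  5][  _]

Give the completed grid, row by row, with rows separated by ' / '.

8 23 20 -13 / 14 -7 2 29 / -1 32 11 -4 / 17 -10 5 26

The 16 entries sum to 152, so each line sums to 152/4 = 38.
Using row 4: 17 + (-10) + 5 + ? → (4,4) = 38 − 12 = 26.
Column 2: -7 + 32 + (-10) + ? = 38, so (1,2) = 23.
Using column 4: -13 + 29 + 26 + ? → (3,4) = 38 − 42 = -4.
Main diagonal needs 38; the known cells sum to 30, so (1,1) = 8.
Using anti-diagonal: -13 + 32 + 17 + ? → (2,3) = 38 − 36 = 2.
Row 1 must total 38; the given cells sum to 18, so (1,3) = 20.
Row 2 needs 38; the known cells sum to 24, so (2,1) = 14.
The remaining cell in row 3 is (3,1) = 38 − 39 = -1.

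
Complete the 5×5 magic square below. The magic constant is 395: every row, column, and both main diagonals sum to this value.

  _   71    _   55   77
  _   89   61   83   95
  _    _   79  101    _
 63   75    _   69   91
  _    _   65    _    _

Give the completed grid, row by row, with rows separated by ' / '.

99 71 93 55 77 / 67 89 61 83 95 / 85 57 79 101 73 / 63 75 97 69 91 / 81 103 65 87 59

Row 2: 89 + 61 + 83 + 95 + ? = 395, so (2,1) = 67.
Using row 4: 63 + 75 + 69 + 91 + ? → (4,3) = 395 − 298 = 97.
From column 3, 395 − (61 + 79 + 97 + 65) gives (1,3) = 93.
Column 4: 55 + 83 + 101 + 69 + ? = 395, so (5,4) = 87.
From anti-diagonal, 395 − (77 + 83 + 79 + 75) gives (5,1) = 81.
Row 1: 71 + 93 + 55 + 77 + ? = 395, so (1,1) = 99.
The remaining cell in column 1 is (3,1) = 395 − 310 = 85.
Main diagonal must total 395; the given cells sum to 336, so (5,5) = 59.
From row 5, 395 − (81 + 65 + 87 + 59) gives (5,2) = 103.
Using column 2: 71 + 89 + 75 + 103 + ? → (3,2) = 395 − 338 = 57.
The remaining cell in column 5 is (3,5) = 395 − 322 = 73.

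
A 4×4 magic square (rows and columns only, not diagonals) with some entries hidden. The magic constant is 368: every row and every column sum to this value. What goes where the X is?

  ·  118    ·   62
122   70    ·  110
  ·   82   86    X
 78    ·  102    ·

106

Row 2 needs 368; the known cells sum to 302, so (2,3) = 66.
From column 2, 368 − (118 + 70 + 82) gives (4,2) = 98.
Column 3 must total 368; the given cells sum to 254, so (1,3) = 114.
Using row 1: 118 + 114 + 62 + ? → (1,1) = 368 − 294 = 74.
Using row 4: 78 + 98 + 102 + ? → (4,4) = 368 − 278 = 90.
Column 1 must total 368; the given cells sum to 274, so (3,1) = 94.
Column 4: 62 + 110 + 90 + ? = 368, so (3,4) = 106.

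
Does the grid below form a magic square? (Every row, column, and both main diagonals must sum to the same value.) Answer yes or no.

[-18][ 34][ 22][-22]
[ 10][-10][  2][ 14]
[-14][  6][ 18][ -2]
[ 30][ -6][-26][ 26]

Row 1: -18 + 34 + 22 + (-22) = 16.
Row 2: 10 + (-10) + 2 + 14 = 16.
Row 3: -14 + 6 + 18 + (-2) = 8.
Row 4: 30 + (-6) + (-26) + 26 = 24.
Column 1: -18 + 10 + (-14) + 30 = 8.
Column 2: 34 + (-10) + 6 + (-6) = 24.
Column 3: 22 + 2 + 18 + (-26) = 16.
Column 4: -22 + 14 + (-2) + 26 = 16.
Main diagonal: -18 + (-10) + 18 + 26 = 16.
Anti-diagonal: -22 + 2 + 6 + 30 = 16.

No — column 2 sums to 24 but row 1 sums to 16.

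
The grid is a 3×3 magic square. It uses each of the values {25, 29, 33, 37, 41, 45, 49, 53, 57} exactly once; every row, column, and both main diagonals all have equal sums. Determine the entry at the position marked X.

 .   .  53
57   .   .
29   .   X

45

The 9 entries sum to 369, so each line sums to 369/3 = 123.
Column 1 must total 123; the given cells sum to 86, so (1,1) = 37.
The remaining cell in anti-diagonal is (2,2) = 123 − 82 = 41.
Using row 1: 37 + 53 + ? → (1,2) = 123 − 90 = 33.
From row 2, 123 − (57 + 41) gives (2,3) = 25.
Using column 2: 33 + 41 + ? → (3,2) = 123 − 74 = 49.
Column 3: 53 + 25 + ? = 123, so (3,3) = 45.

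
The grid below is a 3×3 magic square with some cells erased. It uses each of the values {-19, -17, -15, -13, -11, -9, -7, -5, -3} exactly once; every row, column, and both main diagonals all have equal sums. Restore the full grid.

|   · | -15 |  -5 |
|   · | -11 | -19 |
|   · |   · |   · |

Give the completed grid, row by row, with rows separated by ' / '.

The 9 entries sum to -99, so each line sums to -99/3 = -33.
From row 1, -33 − (-15 + (-5)) gives (1,1) = -13.
Row 2 needs -33; the known cells sum to -30, so (2,1) = -3.
Using column 1: -13 + (-3) + ? → (3,1) = -33 − (-16) = -17.
Column 2 must total -33; the given cells sum to -26, so (3,2) = -7.
Column 3 must total -33; the given cells sum to -24, so (3,3) = -9.

-13 -15 -5 / -3 -11 -19 / -17 -7 -9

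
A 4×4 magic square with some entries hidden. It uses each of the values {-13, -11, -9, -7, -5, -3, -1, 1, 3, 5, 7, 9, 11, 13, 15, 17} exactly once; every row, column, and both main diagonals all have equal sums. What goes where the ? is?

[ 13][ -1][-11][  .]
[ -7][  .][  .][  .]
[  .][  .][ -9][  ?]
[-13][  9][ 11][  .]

5

The 16 entries sum to 32, so each line sums to 32/4 = 8.
Row 1 needs 8; the known cells sum to 1, so (1,4) = 7.
Row 4 must total 8; the given cells sum to 7, so (4,4) = 1.
Column 1 needs 8; the known cells sum to -7, so (3,1) = 15.
Column 3 needs 8; the known cells sum to -9, so (2,3) = 17.
Using main diagonal: 13 + (-9) + 1 + ? → (2,2) = 8 − 5 = 3.
From anti-diagonal, 8 − (7 + 17 + (-13)) gives (3,2) = -3.
From row 2, 8 − (-7 + 3 + 17) gives (2,4) = -5.
Row 3 must total 8; the given cells sum to 3, so (3,4) = 5.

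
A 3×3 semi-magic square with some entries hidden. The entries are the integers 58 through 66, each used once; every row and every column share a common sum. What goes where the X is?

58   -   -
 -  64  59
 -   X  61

The entries are 58 through 66, which sum to 558, so each line sums to 558/3 = 186.
Row 2 must total 186; the given cells sum to 123, so (2,1) = 63.
From column 1, 186 − (58 + 63) gives (3,1) = 65.
Column 3: 59 + 61 + ? = 186, so (1,3) = 66.
Row 1 must total 186; the given cells sum to 124, so (1,2) = 62.
Row 3 needs 186; the known cells sum to 126, so (3,2) = 60.

60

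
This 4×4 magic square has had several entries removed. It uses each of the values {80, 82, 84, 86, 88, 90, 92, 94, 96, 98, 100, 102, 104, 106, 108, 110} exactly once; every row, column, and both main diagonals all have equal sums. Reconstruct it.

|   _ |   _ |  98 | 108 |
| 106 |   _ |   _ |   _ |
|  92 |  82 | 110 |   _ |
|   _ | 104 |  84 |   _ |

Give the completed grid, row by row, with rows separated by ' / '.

80 94 98 108 / 106 100 88 86 / 92 82 110 96 / 102 104 84 90

The 16 entries sum to 1520, so each line sums to 1520/4 = 380.
From row 3, 380 − (92 + 82 + 110) gives (3,4) = 96.
Using column 3: 98 + 110 + 84 + ? → (2,3) = 380 − 292 = 88.
Anti-diagonal needs 380; the known cells sum to 278, so (4,1) = 102.
The remaining cell in row 4 is (4,4) = 380 − 290 = 90.
Column 1: 106 + 92 + 102 + ? = 380, so (1,1) = 80.
From column 4, 380 − (108 + 96 + 90) gives (2,4) = 86.
From main diagonal, 380 − (80 + 110 + 90) gives (2,2) = 100.
Row 1: 80 + 98 + 108 + ? = 380, so (1,2) = 94.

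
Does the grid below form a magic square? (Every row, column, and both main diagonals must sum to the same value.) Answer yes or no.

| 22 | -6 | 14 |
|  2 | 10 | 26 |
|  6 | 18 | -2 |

Row 1: 22 + (-6) + 14 = 30.
Row 2: 2 + 10 + 26 = 38.
Row 3: 6 + 18 + (-2) = 22.
Column 1: 22 + 2 + 6 = 30.
Column 2: -6 + 10 + 18 = 22.
Column 3: 14 + 26 + (-2) = 38.
Main diagonal: 22 + 10 + (-2) = 30.
Anti-diagonal: 14 + 10 + 6 = 30.

No — column 2 sums to 22 but column 3 sums to 38.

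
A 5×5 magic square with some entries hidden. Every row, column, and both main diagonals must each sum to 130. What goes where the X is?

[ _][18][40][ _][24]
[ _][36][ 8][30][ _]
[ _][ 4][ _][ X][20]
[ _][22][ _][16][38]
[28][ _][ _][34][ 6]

Using column 2: 18 + 36 + 4 + 22 + ? → (5,2) = 130 − 80 = 50.
Using column 5: 24 + 20 + 38 + 6 + ? → (2,5) = 130 − 88 = 42.
The remaining cell in anti-diagonal is (3,3) = 130 − 104 = 26.
From row 2, 130 − (36 + 8 + 30 + 42) gives (2,1) = 14.
Row 5 needs 130; the known cells sum to 118, so (5,3) = 12.
Column 3 needs 130; the known cells sum to 86, so (4,3) = 44.
Main diagonal needs 130; the known cells sum to 84, so (1,1) = 46.
From row 1, 130 − (46 + 18 + 40 + 24) gives (1,4) = 2.
Row 4: 22 + 44 + 16 + 38 + ? = 130, so (4,1) = 10.
Column 1 must total 130; the given cells sum to 98, so (3,1) = 32.
The remaining cell in column 4 is (3,4) = 130 − 82 = 48.

48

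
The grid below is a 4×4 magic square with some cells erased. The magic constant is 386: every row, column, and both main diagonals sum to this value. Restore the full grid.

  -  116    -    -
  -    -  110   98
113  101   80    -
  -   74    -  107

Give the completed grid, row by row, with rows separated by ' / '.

From row 3, 386 − (113 + 101 + 80) gives (3,4) = 92.
Column 2 must total 386; the given cells sum to 291, so (2,2) = 95.
Column 4 must total 386; the given cells sum to 297, so (1,4) = 89.
Using main diagonal: 95 + 80 + 107 + ? → (1,1) = 386 − 282 = 104.
From anti-diagonal, 386 − (89 + 110 + 101) gives (4,1) = 86.
Row 1 must total 386; the given cells sum to 309, so (1,3) = 77.
From row 2, 386 − (95 + 110 + 98) gives (2,1) = 83.
From row 4, 386 − (86 + 74 + 107) gives (4,3) = 119.

104 116 77 89 / 83 95 110 98 / 113 101 80 92 / 86 74 119 107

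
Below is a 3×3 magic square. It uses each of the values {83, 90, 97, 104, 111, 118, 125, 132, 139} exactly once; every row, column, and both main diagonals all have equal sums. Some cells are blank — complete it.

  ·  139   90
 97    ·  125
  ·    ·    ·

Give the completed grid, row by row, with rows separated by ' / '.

104 139 90 / 97 111 125 / 132 83 118

The 9 entries sum to 999, so each line sums to 999/3 = 333.
The remaining cell in row 1 is (1,1) = 333 − 229 = 104.
Row 2 needs 333; the known cells sum to 222, so (2,2) = 111.
Column 1 needs 333; the known cells sum to 201, so (3,1) = 132.
The remaining cell in column 2 is (3,2) = 333 − 250 = 83.
Column 3 needs 333; the known cells sum to 215, so (3,3) = 118.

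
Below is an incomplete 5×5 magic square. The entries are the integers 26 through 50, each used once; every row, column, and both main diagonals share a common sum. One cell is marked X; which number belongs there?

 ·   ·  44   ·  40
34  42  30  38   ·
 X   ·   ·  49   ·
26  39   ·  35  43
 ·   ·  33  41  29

The entries are 26 through 50, which sum to 950, so each line sums to 950/5 = 190.
Using row 2: 34 + 42 + 30 + 38 + ? → (2,5) = 190 − 144 = 46.
The remaining cell in row 4 is (4,3) = 190 − 143 = 47.
Column 3: 44 + 30 + 47 + 33 + ? = 190, so (3,3) = 36.
Using column 4: 38 + 49 + 35 + 41 + ? → (1,4) = 190 − 163 = 27.
Column 5 needs 190; the known cells sum to 158, so (3,5) = 32.
From main diagonal, 190 − (42 + 36 + 35 + 29) gives (1,1) = 48.
Anti-diagonal needs 190; the known cells sum to 153, so (5,1) = 37.
Using row 1: 48 + 44 + 27 + 40 + ? → (1,2) = 190 − 159 = 31.
The remaining cell in row 5 is (5,2) = 190 − 140 = 50.
Column 1 must total 190; the given cells sum to 145, so (3,1) = 45.

45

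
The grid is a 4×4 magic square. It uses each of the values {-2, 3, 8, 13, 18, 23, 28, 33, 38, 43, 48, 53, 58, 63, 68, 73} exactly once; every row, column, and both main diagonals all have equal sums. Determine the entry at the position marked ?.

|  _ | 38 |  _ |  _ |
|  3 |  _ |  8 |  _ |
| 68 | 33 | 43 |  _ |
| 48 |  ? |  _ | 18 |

13

The 16 entries sum to 568, so each line sums to 568/4 = 142.
Using row 3: 68 + 33 + 43 + ? → (3,4) = 142 − 144 = -2.
The remaining cell in column 1 is (1,1) = 142 − 119 = 23.
The remaining cell in main diagonal is (2,2) = 142 − 84 = 58.
Anti-diagonal must total 142; the given cells sum to 89, so (1,4) = 53.
Using row 1: 23 + 38 + 53 + ? → (1,3) = 142 − 114 = 28.
Row 2: 3 + 58 + 8 + ? = 142, so (2,4) = 73.
Column 2: 38 + 58 + 33 + ? = 142, so (4,2) = 13.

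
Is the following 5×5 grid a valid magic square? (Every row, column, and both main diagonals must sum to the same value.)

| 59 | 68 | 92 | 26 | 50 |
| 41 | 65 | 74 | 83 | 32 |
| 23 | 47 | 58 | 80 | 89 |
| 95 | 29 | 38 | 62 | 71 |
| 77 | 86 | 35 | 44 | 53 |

No — row 3 sums to 297 but row 5 sums to 295.

Row 1: 59 + 68 + 92 + 26 + 50 = 295.
Row 2: 41 + 65 + 74 + 83 + 32 = 295.
Row 3: 23 + 47 + 58 + 80 + 89 = 297.
Row 4: 95 + 29 + 38 + 62 + 71 = 295.
Row 5: 77 + 86 + 35 + 44 + 53 = 295.
Column 1: 59 + 41 + 23 + 95 + 77 = 295.
Column 2: 68 + 65 + 47 + 29 + 86 = 295.
Column 3: 92 + 74 + 58 + 38 + 35 = 297.
Column 4: 26 + 83 + 80 + 62 + 44 = 295.
Column 5: 50 + 32 + 89 + 71 + 53 = 295.
Main diagonal: 59 + 65 + 58 + 62 + 53 = 297.
Anti-diagonal: 50 + 83 + 58 + 29 + 77 = 297.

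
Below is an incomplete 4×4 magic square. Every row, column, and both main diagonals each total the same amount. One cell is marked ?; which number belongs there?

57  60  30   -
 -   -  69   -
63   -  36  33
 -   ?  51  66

45

Column 3 is complete and sums to 186; that is the magic constant.
From row 1, 186 − (57 + 60 + 30) gives (1,4) = 39.
Row 3 must total 186; the given cells sum to 132, so (3,2) = 54.
Column 4 must total 186; the given cells sum to 138, so (2,4) = 48.
Main diagonal: 57 + 36 + 66 + ? = 186, so (2,2) = 27.
The remaining cell in anti-diagonal is (4,1) = 186 − 162 = 24.
Row 2 needs 186; the known cells sum to 144, so (2,1) = 42.
Row 4 needs 186; the known cells sum to 141, so (4,2) = 45.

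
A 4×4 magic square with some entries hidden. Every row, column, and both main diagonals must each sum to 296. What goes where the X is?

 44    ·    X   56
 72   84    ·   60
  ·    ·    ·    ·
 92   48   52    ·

From row 2, 296 − (72 + 84 + 60) gives (2,3) = 80.
Using row 4: 92 + 48 + 52 + ? → (4,4) = 296 − 192 = 104.
Using column 1: 44 + 72 + 92 + ? → (3,1) = 296 − 208 = 88.
Column 4 needs 296; the known cells sum to 220, so (3,4) = 76.
The remaining cell in main diagonal is (3,3) = 296 − 232 = 64.
The remaining cell in anti-diagonal is (3,2) = 296 − 228 = 68.
From column 2, 296 − (84 + 68 + 48) gives (1,2) = 96.
Column 3 must total 296; the given cells sum to 196, so (1,3) = 100.

100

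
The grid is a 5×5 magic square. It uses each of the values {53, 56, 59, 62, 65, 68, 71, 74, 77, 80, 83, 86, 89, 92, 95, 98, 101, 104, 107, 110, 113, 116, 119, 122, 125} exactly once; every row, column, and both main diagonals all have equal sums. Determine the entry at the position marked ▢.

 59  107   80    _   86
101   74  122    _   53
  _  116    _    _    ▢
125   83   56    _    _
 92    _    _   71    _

110

The 25 entries sum to 2225, so each line sums to 2225/5 = 445.
From row 1, 445 − (59 + 107 + 80 + 86) gives (1,4) = 113.
Row 2 needs 445; the known cells sum to 350, so (2,4) = 95.
From column 1, 445 − (59 + 101 + 125 + 92) gives (3,1) = 68.
Column 2 must total 445; the given cells sum to 380, so (5,2) = 65.
Anti-diagonal must total 445; the given cells sum to 356, so (3,3) = 89.
Column 3: 80 + 122 + 89 + 56 + ? = 445, so (5,3) = 98.
The remaining cell in row 5 is (5,5) = 445 − 326 = 119.
Main diagonal must total 445; the given cells sum to 341, so (4,4) = 104.
The remaining cell in row 4 is (4,5) = 445 − 368 = 77.
The remaining cell in column 4 is (3,4) = 445 − 383 = 62.
From column 5, 445 − (86 + 53 + 77 + 119) gives (3,5) = 110.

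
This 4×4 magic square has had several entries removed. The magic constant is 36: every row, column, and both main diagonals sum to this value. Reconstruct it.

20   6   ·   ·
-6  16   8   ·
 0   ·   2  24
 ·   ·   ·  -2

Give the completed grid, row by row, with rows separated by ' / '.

Row 2 needs 36; the known cells sum to 18, so (2,4) = 18.
The remaining cell in row 3 is (3,2) = 36 − 26 = 10.
From column 1, 36 − (20 + (-6) + 0) gives (4,1) = 22.
Using column 2: 6 + 16 + 10 + ? → (4,2) = 36 − 32 = 4.
Column 4 needs 36; the known cells sum to 40, so (1,4) = -4.
The remaining cell in row 1 is (1,3) = 36 − 22 = 14.
Row 4: 22 + 4 + (-2) + ? = 36, so (4,3) = 12.

20 6 14 -4 / -6 16 8 18 / 0 10 2 24 / 22 4 12 -2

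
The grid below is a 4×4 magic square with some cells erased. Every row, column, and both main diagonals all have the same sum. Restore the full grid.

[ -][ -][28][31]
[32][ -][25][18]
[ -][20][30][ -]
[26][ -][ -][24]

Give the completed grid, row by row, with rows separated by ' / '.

Anti-diagonal is already complete: 31 + 25 + 20 + 26 = 102, so that is the magic constant.
Row 2: 32 + 25 + 18 + ? = 102, so (2,2) = 27.
Column 3 needs 102; the known cells sum to 83, so (4,3) = 19.
Column 4 must total 102; the given cells sum to 73, so (3,4) = 29.
The remaining cell in main diagonal is (1,1) = 102 − 81 = 21.
The remaining cell in row 1 is (1,2) = 102 − 80 = 22.
The remaining cell in row 3 is (3,1) = 102 − 79 = 23.
The remaining cell in row 4 is (4,2) = 102 − 69 = 33.

21 22 28 31 / 32 27 25 18 / 23 20 30 29 / 26 33 19 24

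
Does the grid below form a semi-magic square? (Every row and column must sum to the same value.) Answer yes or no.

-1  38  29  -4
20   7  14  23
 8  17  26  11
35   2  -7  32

No — column 3 sums to 62 but row 2 sums to 64.

Row 1: -1 + 38 + 29 + (-4) = 62.
Row 2: 20 + 7 + 14 + 23 = 64.
Row 3: 8 + 17 + 26 + 11 = 62.
Row 4: 35 + 2 + (-7) + 32 = 62.
Column 1: -1 + 20 + 8 + 35 = 62.
Column 2: 38 + 7 + 17 + 2 = 64.
Column 3: 29 + 14 + 26 + (-7) = 62.
Column 4: -4 + 23 + 11 + 32 = 62.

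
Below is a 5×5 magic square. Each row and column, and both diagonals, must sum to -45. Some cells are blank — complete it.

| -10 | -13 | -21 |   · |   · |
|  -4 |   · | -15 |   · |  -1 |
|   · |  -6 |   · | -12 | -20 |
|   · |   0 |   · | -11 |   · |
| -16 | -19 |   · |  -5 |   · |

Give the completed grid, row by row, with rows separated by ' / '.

-10 -13 -21 1 -2 / -4 -7 -15 -18 -1 / 2 -6 -9 -12 -20 / -17 0 -3 -11 -14 / -16 -19 3 -5 -8

Column 2: -13 + (-6) + 0 + (-19) + ? = -45, so (2,2) = -7.
Using row 2: -4 + (-7) + (-15) + (-1) + ? → (2,4) = -45 − (-27) = -18.
Column 4 must total -45; the given cells sum to -46, so (1,4) = 1.
The remaining cell in row 1 is (1,5) = -45 − (-43) = -2.
Anti-diagonal: -2 + (-18) + 0 + (-16) + ? = -45, so (3,3) = -9.
Row 3 must total -45; the given cells sum to -47, so (3,1) = 2.
Using column 1: -10 + (-4) + 2 + (-16) + ? → (4,1) = -45 − (-28) = -17.
Main diagonal needs -45; the known cells sum to -37, so (5,5) = -8.
Row 5 must total -45; the given cells sum to -48, so (5,3) = 3.
Column 3: -21 + (-15) + (-9) + 3 + ? = -45, so (4,3) = -3.
Column 5 needs -45; the known cells sum to -31, so (4,5) = -14.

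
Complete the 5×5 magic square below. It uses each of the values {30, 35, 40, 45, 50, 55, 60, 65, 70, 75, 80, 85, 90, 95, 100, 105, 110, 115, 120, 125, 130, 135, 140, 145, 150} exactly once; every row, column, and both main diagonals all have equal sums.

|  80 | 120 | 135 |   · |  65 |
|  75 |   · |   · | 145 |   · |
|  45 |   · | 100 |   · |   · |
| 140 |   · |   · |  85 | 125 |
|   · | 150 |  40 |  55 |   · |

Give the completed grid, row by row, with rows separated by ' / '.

The 25 entries sum to 2250, so each line sums to 2250/5 = 450.
Using row 1: 80 + 120 + 135 + 65 + ? → (1,4) = 450 − 400 = 50.
Using column 1: 80 + 75 + 45 + 140 + ? → (5,1) = 450 − 340 = 110.
From column 4, 450 − (50 + 145 + 85 + 55) gives (3,4) = 115.
From anti-diagonal, 450 − (65 + 145 + 100 + 110) gives (4,2) = 30.
From row 4, 450 − (140 + 30 + 85 + 125) gives (4,3) = 70.
Row 5: 110 + 150 + 40 + 55 + ? = 450, so (5,5) = 95.
Column 3 needs 450; the known cells sum to 345, so (2,3) = 105.
Using main diagonal: 80 + 100 + 85 + 95 + ? → (2,2) = 450 − 360 = 90.
Using row 2: 75 + 90 + 105 + 145 + ? → (2,5) = 450 − 415 = 35.
Column 2 needs 450; the known cells sum to 390, so (3,2) = 60.
Column 5: 65 + 35 + 125 + 95 + ? = 450, so (3,5) = 130.

80 120 135 50 65 / 75 90 105 145 35 / 45 60 100 115 130 / 140 30 70 85 125 / 110 150 40 55 95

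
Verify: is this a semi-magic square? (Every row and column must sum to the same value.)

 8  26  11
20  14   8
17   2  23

No — row 1 sums to 45 but row 3 sums to 42.

Row 1: 8 + 26 + 11 = 45.
Row 2: 20 + 14 + 8 = 42.
Row 3: 17 + 2 + 23 = 42.
Column 1: 8 + 20 + 17 = 45.
Column 2: 26 + 14 + 2 = 42.
Column 3: 11 + 8 + 23 = 42.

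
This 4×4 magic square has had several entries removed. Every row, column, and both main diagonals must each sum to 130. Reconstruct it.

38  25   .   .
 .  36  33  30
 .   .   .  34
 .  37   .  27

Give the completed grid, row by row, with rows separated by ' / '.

From row 2, 130 − (36 + 33 + 30) gives (2,1) = 31.
Column 2: 25 + 36 + 37 + ? = 130, so (3,2) = 32.
From column 4, 130 − (30 + 34 + 27) gives (1,4) = 39.
Main diagonal needs 130; the known cells sum to 101, so (3,3) = 29.
Anti-diagonal: 39 + 33 + 32 + ? = 130, so (4,1) = 26.
Row 1 needs 130; the known cells sum to 102, so (1,3) = 28.
From row 3, 130 − (32 + 29 + 34) gives (3,1) = 35.
Row 4 must total 130; the given cells sum to 90, so (4,3) = 40.

38 25 28 39 / 31 36 33 30 / 35 32 29 34 / 26 37 40 27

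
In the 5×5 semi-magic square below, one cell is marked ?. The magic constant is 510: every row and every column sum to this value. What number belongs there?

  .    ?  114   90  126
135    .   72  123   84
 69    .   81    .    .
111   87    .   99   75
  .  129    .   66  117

78

From row 2, 510 − (135 + 72 + 123 + 84) gives (2,2) = 96.
The remaining cell in row 4 is (4,3) = 510 − 372 = 138.
Using column 3: 114 + 72 + 81 + 138 + ? → (5,3) = 510 − 405 = 105.
Using column 4: 90 + 123 + 99 + 66 + ? → (3,4) = 510 − 378 = 132.
Column 5 needs 510; the known cells sum to 402, so (3,5) = 108.
Row 3 must total 510; the given cells sum to 390, so (3,2) = 120.
Row 5 needs 510; the known cells sum to 417, so (5,1) = 93.
Column 1 needs 510; the known cells sum to 408, so (1,1) = 102.
Column 2 must total 510; the given cells sum to 432, so (1,2) = 78.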